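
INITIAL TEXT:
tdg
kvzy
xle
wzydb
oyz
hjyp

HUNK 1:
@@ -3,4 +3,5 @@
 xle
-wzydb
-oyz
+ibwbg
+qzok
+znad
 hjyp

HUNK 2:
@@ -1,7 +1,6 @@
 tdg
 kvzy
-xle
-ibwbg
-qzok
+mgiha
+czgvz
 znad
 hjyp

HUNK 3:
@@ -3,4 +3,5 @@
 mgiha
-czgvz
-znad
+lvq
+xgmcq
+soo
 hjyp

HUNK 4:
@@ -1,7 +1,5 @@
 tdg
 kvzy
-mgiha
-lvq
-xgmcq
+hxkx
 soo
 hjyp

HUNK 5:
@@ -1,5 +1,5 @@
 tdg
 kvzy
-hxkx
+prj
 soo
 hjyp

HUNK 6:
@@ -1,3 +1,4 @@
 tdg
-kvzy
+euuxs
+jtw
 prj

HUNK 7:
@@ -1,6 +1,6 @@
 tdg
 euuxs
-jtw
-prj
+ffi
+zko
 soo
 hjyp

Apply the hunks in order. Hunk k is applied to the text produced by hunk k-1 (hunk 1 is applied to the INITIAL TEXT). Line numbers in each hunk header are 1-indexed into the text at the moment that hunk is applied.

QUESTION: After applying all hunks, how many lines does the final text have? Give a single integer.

Answer: 6

Derivation:
Hunk 1: at line 3 remove [wzydb,oyz] add [ibwbg,qzok,znad] -> 7 lines: tdg kvzy xle ibwbg qzok znad hjyp
Hunk 2: at line 1 remove [xle,ibwbg,qzok] add [mgiha,czgvz] -> 6 lines: tdg kvzy mgiha czgvz znad hjyp
Hunk 3: at line 3 remove [czgvz,znad] add [lvq,xgmcq,soo] -> 7 lines: tdg kvzy mgiha lvq xgmcq soo hjyp
Hunk 4: at line 1 remove [mgiha,lvq,xgmcq] add [hxkx] -> 5 lines: tdg kvzy hxkx soo hjyp
Hunk 5: at line 1 remove [hxkx] add [prj] -> 5 lines: tdg kvzy prj soo hjyp
Hunk 6: at line 1 remove [kvzy] add [euuxs,jtw] -> 6 lines: tdg euuxs jtw prj soo hjyp
Hunk 7: at line 1 remove [jtw,prj] add [ffi,zko] -> 6 lines: tdg euuxs ffi zko soo hjyp
Final line count: 6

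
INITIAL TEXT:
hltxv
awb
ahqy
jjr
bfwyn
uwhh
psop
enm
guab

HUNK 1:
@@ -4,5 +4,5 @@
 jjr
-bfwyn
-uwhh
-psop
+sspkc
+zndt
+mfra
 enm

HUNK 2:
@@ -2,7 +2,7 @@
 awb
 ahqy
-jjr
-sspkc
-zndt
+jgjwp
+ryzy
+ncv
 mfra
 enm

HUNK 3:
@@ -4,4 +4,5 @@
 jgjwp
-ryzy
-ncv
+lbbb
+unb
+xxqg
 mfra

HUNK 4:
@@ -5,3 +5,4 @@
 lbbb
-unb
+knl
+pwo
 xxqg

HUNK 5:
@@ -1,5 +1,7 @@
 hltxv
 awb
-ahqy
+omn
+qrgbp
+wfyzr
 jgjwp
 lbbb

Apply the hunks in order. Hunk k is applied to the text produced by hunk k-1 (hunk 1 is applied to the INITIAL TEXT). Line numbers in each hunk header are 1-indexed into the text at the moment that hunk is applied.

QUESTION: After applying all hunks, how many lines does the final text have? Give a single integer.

Hunk 1: at line 4 remove [bfwyn,uwhh,psop] add [sspkc,zndt,mfra] -> 9 lines: hltxv awb ahqy jjr sspkc zndt mfra enm guab
Hunk 2: at line 2 remove [jjr,sspkc,zndt] add [jgjwp,ryzy,ncv] -> 9 lines: hltxv awb ahqy jgjwp ryzy ncv mfra enm guab
Hunk 3: at line 4 remove [ryzy,ncv] add [lbbb,unb,xxqg] -> 10 lines: hltxv awb ahqy jgjwp lbbb unb xxqg mfra enm guab
Hunk 4: at line 5 remove [unb] add [knl,pwo] -> 11 lines: hltxv awb ahqy jgjwp lbbb knl pwo xxqg mfra enm guab
Hunk 5: at line 1 remove [ahqy] add [omn,qrgbp,wfyzr] -> 13 lines: hltxv awb omn qrgbp wfyzr jgjwp lbbb knl pwo xxqg mfra enm guab
Final line count: 13

Answer: 13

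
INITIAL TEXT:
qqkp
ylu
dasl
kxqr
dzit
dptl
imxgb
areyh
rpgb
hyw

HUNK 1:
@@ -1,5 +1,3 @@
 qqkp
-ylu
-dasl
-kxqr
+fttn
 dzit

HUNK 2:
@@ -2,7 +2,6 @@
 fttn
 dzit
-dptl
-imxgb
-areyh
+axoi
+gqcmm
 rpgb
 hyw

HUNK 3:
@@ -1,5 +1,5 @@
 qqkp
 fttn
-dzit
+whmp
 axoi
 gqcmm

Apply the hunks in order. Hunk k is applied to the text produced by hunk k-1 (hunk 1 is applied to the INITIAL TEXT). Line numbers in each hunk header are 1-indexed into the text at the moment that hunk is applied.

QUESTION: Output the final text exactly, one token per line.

Answer: qqkp
fttn
whmp
axoi
gqcmm
rpgb
hyw

Derivation:
Hunk 1: at line 1 remove [ylu,dasl,kxqr] add [fttn] -> 8 lines: qqkp fttn dzit dptl imxgb areyh rpgb hyw
Hunk 2: at line 2 remove [dptl,imxgb,areyh] add [axoi,gqcmm] -> 7 lines: qqkp fttn dzit axoi gqcmm rpgb hyw
Hunk 3: at line 1 remove [dzit] add [whmp] -> 7 lines: qqkp fttn whmp axoi gqcmm rpgb hyw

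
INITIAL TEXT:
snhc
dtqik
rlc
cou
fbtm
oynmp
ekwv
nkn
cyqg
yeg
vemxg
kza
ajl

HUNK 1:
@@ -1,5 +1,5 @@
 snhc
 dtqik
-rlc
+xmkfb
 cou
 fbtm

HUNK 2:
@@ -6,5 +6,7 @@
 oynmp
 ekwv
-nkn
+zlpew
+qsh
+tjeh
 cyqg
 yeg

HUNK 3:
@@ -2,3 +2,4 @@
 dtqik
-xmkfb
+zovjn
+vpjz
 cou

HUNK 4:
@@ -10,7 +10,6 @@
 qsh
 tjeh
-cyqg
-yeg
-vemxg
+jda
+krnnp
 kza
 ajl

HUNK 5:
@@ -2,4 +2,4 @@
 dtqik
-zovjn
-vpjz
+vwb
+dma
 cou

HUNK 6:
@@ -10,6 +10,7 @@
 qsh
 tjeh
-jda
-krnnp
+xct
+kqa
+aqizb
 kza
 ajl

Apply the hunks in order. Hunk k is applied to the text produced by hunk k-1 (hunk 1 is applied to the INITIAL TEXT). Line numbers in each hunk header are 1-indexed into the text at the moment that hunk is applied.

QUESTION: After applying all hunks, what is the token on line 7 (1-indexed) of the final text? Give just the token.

Hunk 1: at line 1 remove [rlc] add [xmkfb] -> 13 lines: snhc dtqik xmkfb cou fbtm oynmp ekwv nkn cyqg yeg vemxg kza ajl
Hunk 2: at line 6 remove [nkn] add [zlpew,qsh,tjeh] -> 15 lines: snhc dtqik xmkfb cou fbtm oynmp ekwv zlpew qsh tjeh cyqg yeg vemxg kza ajl
Hunk 3: at line 2 remove [xmkfb] add [zovjn,vpjz] -> 16 lines: snhc dtqik zovjn vpjz cou fbtm oynmp ekwv zlpew qsh tjeh cyqg yeg vemxg kza ajl
Hunk 4: at line 10 remove [cyqg,yeg,vemxg] add [jda,krnnp] -> 15 lines: snhc dtqik zovjn vpjz cou fbtm oynmp ekwv zlpew qsh tjeh jda krnnp kza ajl
Hunk 5: at line 2 remove [zovjn,vpjz] add [vwb,dma] -> 15 lines: snhc dtqik vwb dma cou fbtm oynmp ekwv zlpew qsh tjeh jda krnnp kza ajl
Hunk 6: at line 10 remove [jda,krnnp] add [xct,kqa,aqizb] -> 16 lines: snhc dtqik vwb dma cou fbtm oynmp ekwv zlpew qsh tjeh xct kqa aqizb kza ajl
Final line 7: oynmp

Answer: oynmp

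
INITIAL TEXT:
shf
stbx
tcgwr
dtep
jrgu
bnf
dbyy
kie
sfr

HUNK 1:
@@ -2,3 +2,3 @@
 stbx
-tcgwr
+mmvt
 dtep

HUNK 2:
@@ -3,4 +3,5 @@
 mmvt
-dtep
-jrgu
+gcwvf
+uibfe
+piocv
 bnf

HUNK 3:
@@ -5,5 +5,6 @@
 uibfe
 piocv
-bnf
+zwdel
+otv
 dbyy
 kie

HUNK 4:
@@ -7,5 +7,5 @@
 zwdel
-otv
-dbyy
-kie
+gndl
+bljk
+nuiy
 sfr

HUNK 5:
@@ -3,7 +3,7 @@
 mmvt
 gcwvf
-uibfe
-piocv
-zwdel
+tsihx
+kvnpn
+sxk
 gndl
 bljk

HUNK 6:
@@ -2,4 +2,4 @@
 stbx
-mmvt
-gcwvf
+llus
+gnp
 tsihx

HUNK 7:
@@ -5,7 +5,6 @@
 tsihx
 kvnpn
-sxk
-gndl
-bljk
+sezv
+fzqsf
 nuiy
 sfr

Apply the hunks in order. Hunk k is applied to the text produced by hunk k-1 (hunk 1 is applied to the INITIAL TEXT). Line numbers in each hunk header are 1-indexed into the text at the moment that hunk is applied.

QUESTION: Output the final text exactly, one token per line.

Answer: shf
stbx
llus
gnp
tsihx
kvnpn
sezv
fzqsf
nuiy
sfr

Derivation:
Hunk 1: at line 2 remove [tcgwr] add [mmvt] -> 9 lines: shf stbx mmvt dtep jrgu bnf dbyy kie sfr
Hunk 2: at line 3 remove [dtep,jrgu] add [gcwvf,uibfe,piocv] -> 10 lines: shf stbx mmvt gcwvf uibfe piocv bnf dbyy kie sfr
Hunk 3: at line 5 remove [bnf] add [zwdel,otv] -> 11 lines: shf stbx mmvt gcwvf uibfe piocv zwdel otv dbyy kie sfr
Hunk 4: at line 7 remove [otv,dbyy,kie] add [gndl,bljk,nuiy] -> 11 lines: shf stbx mmvt gcwvf uibfe piocv zwdel gndl bljk nuiy sfr
Hunk 5: at line 3 remove [uibfe,piocv,zwdel] add [tsihx,kvnpn,sxk] -> 11 lines: shf stbx mmvt gcwvf tsihx kvnpn sxk gndl bljk nuiy sfr
Hunk 6: at line 2 remove [mmvt,gcwvf] add [llus,gnp] -> 11 lines: shf stbx llus gnp tsihx kvnpn sxk gndl bljk nuiy sfr
Hunk 7: at line 5 remove [sxk,gndl,bljk] add [sezv,fzqsf] -> 10 lines: shf stbx llus gnp tsihx kvnpn sezv fzqsf nuiy sfr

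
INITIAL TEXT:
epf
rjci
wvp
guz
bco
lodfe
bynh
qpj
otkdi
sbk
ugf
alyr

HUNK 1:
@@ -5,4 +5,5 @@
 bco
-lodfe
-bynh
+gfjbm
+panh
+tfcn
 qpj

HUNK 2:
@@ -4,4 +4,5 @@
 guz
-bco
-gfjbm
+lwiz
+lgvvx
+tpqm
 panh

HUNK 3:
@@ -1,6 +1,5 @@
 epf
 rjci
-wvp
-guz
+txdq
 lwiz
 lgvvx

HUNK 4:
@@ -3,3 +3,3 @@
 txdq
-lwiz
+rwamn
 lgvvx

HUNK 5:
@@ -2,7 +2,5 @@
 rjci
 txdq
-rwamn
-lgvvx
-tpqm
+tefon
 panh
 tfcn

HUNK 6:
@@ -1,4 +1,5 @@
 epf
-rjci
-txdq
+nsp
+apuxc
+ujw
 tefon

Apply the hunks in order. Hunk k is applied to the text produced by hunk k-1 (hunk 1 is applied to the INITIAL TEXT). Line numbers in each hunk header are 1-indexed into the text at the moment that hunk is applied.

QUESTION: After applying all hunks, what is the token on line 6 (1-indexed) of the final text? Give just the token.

Answer: panh

Derivation:
Hunk 1: at line 5 remove [lodfe,bynh] add [gfjbm,panh,tfcn] -> 13 lines: epf rjci wvp guz bco gfjbm panh tfcn qpj otkdi sbk ugf alyr
Hunk 2: at line 4 remove [bco,gfjbm] add [lwiz,lgvvx,tpqm] -> 14 lines: epf rjci wvp guz lwiz lgvvx tpqm panh tfcn qpj otkdi sbk ugf alyr
Hunk 3: at line 1 remove [wvp,guz] add [txdq] -> 13 lines: epf rjci txdq lwiz lgvvx tpqm panh tfcn qpj otkdi sbk ugf alyr
Hunk 4: at line 3 remove [lwiz] add [rwamn] -> 13 lines: epf rjci txdq rwamn lgvvx tpqm panh tfcn qpj otkdi sbk ugf alyr
Hunk 5: at line 2 remove [rwamn,lgvvx,tpqm] add [tefon] -> 11 lines: epf rjci txdq tefon panh tfcn qpj otkdi sbk ugf alyr
Hunk 6: at line 1 remove [rjci,txdq] add [nsp,apuxc,ujw] -> 12 lines: epf nsp apuxc ujw tefon panh tfcn qpj otkdi sbk ugf alyr
Final line 6: panh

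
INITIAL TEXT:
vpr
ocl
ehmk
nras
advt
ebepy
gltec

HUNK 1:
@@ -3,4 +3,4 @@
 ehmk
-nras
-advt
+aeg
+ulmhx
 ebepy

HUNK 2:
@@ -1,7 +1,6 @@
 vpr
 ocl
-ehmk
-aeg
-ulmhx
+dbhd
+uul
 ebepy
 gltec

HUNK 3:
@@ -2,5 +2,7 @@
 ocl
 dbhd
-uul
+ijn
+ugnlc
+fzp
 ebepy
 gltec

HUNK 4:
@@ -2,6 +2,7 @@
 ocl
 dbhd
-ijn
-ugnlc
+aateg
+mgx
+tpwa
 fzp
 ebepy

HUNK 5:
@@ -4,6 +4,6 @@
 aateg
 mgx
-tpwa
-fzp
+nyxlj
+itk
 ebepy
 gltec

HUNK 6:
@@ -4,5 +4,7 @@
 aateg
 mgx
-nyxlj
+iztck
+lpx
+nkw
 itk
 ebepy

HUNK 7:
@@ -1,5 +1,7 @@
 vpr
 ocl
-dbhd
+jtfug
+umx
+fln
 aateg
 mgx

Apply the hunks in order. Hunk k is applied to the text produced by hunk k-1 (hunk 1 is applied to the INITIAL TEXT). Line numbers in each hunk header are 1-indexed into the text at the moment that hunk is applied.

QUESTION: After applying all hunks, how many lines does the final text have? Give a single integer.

Hunk 1: at line 3 remove [nras,advt] add [aeg,ulmhx] -> 7 lines: vpr ocl ehmk aeg ulmhx ebepy gltec
Hunk 2: at line 1 remove [ehmk,aeg,ulmhx] add [dbhd,uul] -> 6 lines: vpr ocl dbhd uul ebepy gltec
Hunk 3: at line 2 remove [uul] add [ijn,ugnlc,fzp] -> 8 lines: vpr ocl dbhd ijn ugnlc fzp ebepy gltec
Hunk 4: at line 2 remove [ijn,ugnlc] add [aateg,mgx,tpwa] -> 9 lines: vpr ocl dbhd aateg mgx tpwa fzp ebepy gltec
Hunk 5: at line 4 remove [tpwa,fzp] add [nyxlj,itk] -> 9 lines: vpr ocl dbhd aateg mgx nyxlj itk ebepy gltec
Hunk 6: at line 4 remove [nyxlj] add [iztck,lpx,nkw] -> 11 lines: vpr ocl dbhd aateg mgx iztck lpx nkw itk ebepy gltec
Hunk 7: at line 1 remove [dbhd] add [jtfug,umx,fln] -> 13 lines: vpr ocl jtfug umx fln aateg mgx iztck lpx nkw itk ebepy gltec
Final line count: 13

Answer: 13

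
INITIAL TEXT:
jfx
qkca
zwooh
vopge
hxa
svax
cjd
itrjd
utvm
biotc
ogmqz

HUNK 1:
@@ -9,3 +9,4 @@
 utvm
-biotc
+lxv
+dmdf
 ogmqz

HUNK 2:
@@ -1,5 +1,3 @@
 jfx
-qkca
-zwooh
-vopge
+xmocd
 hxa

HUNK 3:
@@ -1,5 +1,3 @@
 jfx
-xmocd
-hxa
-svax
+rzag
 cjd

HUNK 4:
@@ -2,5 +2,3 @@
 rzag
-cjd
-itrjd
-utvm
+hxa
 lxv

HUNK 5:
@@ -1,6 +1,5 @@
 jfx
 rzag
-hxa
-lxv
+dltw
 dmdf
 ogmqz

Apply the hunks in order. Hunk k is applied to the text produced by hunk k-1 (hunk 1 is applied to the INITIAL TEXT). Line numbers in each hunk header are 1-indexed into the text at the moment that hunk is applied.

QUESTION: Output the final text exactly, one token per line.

Answer: jfx
rzag
dltw
dmdf
ogmqz

Derivation:
Hunk 1: at line 9 remove [biotc] add [lxv,dmdf] -> 12 lines: jfx qkca zwooh vopge hxa svax cjd itrjd utvm lxv dmdf ogmqz
Hunk 2: at line 1 remove [qkca,zwooh,vopge] add [xmocd] -> 10 lines: jfx xmocd hxa svax cjd itrjd utvm lxv dmdf ogmqz
Hunk 3: at line 1 remove [xmocd,hxa,svax] add [rzag] -> 8 lines: jfx rzag cjd itrjd utvm lxv dmdf ogmqz
Hunk 4: at line 2 remove [cjd,itrjd,utvm] add [hxa] -> 6 lines: jfx rzag hxa lxv dmdf ogmqz
Hunk 5: at line 1 remove [hxa,lxv] add [dltw] -> 5 lines: jfx rzag dltw dmdf ogmqz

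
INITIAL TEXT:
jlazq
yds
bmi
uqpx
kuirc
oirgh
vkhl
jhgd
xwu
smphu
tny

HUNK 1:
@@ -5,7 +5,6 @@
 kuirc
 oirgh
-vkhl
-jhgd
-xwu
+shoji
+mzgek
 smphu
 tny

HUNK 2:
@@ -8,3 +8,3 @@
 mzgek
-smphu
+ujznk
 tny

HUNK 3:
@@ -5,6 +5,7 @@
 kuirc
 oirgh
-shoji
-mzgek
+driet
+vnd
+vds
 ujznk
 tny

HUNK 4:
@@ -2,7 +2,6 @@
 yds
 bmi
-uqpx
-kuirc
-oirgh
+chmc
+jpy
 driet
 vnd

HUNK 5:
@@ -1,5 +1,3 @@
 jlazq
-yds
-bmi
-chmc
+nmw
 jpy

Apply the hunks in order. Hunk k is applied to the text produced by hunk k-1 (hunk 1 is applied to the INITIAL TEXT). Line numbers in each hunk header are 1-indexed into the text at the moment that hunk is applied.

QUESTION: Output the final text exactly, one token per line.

Hunk 1: at line 5 remove [vkhl,jhgd,xwu] add [shoji,mzgek] -> 10 lines: jlazq yds bmi uqpx kuirc oirgh shoji mzgek smphu tny
Hunk 2: at line 8 remove [smphu] add [ujznk] -> 10 lines: jlazq yds bmi uqpx kuirc oirgh shoji mzgek ujznk tny
Hunk 3: at line 5 remove [shoji,mzgek] add [driet,vnd,vds] -> 11 lines: jlazq yds bmi uqpx kuirc oirgh driet vnd vds ujznk tny
Hunk 4: at line 2 remove [uqpx,kuirc,oirgh] add [chmc,jpy] -> 10 lines: jlazq yds bmi chmc jpy driet vnd vds ujznk tny
Hunk 5: at line 1 remove [yds,bmi,chmc] add [nmw] -> 8 lines: jlazq nmw jpy driet vnd vds ujznk tny

Answer: jlazq
nmw
jpy
driet
vnd
vds
ujznk
tny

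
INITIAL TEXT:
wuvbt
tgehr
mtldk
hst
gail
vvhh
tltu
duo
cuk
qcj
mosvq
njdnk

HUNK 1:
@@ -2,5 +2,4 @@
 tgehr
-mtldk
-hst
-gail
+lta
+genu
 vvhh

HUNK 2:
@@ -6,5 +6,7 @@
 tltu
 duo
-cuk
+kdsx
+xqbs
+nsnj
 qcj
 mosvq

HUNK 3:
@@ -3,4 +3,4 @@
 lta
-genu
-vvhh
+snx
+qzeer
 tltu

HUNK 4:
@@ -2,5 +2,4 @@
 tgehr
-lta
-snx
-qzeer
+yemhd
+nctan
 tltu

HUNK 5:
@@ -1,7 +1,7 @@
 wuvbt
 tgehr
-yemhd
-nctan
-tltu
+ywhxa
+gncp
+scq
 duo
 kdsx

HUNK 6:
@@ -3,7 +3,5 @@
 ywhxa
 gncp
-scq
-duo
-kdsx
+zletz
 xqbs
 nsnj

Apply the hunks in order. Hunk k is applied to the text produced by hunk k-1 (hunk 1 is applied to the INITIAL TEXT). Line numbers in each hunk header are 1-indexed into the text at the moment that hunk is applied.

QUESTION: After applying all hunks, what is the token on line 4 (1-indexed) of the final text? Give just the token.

Answer: gncp

Derivation:
Hunk 1: at line 2 remove [mtldk,hst,gail] add [lta,genu] -> 11 lines: wuvbt tgehr lta genu vvhh tltu duo cuk qcj mosvq njdnk
Hunk 2: at line 6 remove [cuk] add [kdsx,xqbs,nsnj] -> 13 lines: wuvbt tgehr lta genu vvhh tltu duo kdsx xqbs nsnj qcj mosvq njdnk
Hunk 3: at line 3 remove [genu,vvhh] add [snx,qzeer] -> 13 lines: wuvbt tgehr lta snx qzeer tltu duo kdsx xqbs nsnj qcj mosvq njdnk
Hunk 4: at line 2 remove [lta,snx,qzeer] add [yemhd,nctan] -> 12 lines: wuvbt tgehr yemhd nctan tltu duo kdsx xqbs nsnj qcj mosvq njdnk
Hunk 5: at line 1 remove [yemhd,nctan,tltu] add [ywhxa,gncp,scq] -> 12 lines: wuvbt tgehr ywhxa gncp scq duo kdsx xqbs nsnj qcj mosvq njdnk
Hunk 6: at line 3 remove [scq,duo,kdsx] add [zletz] -> 10 lines: wuvbt tgehr ywhxa gncp zletz xqbs nsnj qcj mosvq njdnk
Final line 4: gncp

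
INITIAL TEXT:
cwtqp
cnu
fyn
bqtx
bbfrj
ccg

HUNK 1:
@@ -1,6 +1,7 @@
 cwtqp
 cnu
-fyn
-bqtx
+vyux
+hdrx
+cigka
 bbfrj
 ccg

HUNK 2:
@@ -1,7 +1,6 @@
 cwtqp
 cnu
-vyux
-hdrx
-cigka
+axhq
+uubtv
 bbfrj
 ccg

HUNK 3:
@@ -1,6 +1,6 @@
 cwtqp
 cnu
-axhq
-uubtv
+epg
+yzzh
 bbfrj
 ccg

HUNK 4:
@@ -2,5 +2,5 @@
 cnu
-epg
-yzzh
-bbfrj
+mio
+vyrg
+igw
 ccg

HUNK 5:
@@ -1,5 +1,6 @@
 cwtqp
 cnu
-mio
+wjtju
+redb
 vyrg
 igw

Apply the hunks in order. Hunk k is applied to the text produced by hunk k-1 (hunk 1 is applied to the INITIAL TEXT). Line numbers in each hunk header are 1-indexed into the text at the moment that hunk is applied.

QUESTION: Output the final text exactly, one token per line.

Answer: cwtqp
cnu
wjtju
redb
vyrg
igw
ccg

Derivation:
Hunk 1: at line 1 remove [fyn,bqtx] add [vyux,hdrx,cigka] -> 7 lines: cwtqp cnu vyux hdrx cigka bbfrj ccg
Hunk 2: at line 1 remove [vyux,hdrx,cigka] add [axhq,uubtv] -> 6 lines: cwtqp cnu axhq uubtv bbfrj ccg
Hunk 3: at line 1 remove [axhq,uubtv] add [epg,yzzh] -> 6 lines: cwtqp cnu epg yzzh bbfrj ccg
Hunk 4: at line 2 remove [epg,yzzh,bbfrj] add [mio,vyrg,igw] -> 6 lines: cwtqp cnu mio vyrg igw ccg
Hunk 5: at line 1 remove [mio] add [wjtju,redb] -> 7 lines: cwtqp cnu wjtju redb vyrg igw ccg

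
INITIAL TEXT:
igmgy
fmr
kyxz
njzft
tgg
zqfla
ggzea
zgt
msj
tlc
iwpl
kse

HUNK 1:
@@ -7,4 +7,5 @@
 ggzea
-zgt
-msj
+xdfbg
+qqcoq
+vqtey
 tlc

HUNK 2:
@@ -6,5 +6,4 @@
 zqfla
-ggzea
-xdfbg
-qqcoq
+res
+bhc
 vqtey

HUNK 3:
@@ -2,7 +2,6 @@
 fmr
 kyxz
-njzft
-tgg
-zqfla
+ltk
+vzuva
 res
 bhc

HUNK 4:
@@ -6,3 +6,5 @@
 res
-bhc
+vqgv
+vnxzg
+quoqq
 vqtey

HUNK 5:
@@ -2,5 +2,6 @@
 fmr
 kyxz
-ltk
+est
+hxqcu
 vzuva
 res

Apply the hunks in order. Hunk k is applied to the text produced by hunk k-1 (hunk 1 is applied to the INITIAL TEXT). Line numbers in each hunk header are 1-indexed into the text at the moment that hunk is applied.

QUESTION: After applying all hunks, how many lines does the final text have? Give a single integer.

Hunk 1: at line 7 remove [zgt,msj] add [xdfbg,qqcoq,vqtey] -> 13 lines: igmgy fmr kyxz njzft tgg zqfla ggzea xdfbg qqcoq vqtey tlc iwpl kse
Hunk 2: at line 6 remove [ggzea,xdfbg,qqcoq] add [res,bhc] -> 12 lines: igmgy fmr kyxz njzft tgg zqfla res bhc vqtey tlc iwpl kse
Hunk 3: at line 2 remove [njzft,tgg,zqfla] add [ltk,vzuva] -> 11 lines: igmgy fmr kyxz ltk vzuva res bhc vqtey tlc iwpl kse
Hunk 4: at line 6 remove [bhc] add [vqgv,vnxzg,quoqq] -> 13 lines: igmgy fmr kyxz ltk vzuva res vqgv vnxzg quoqq vqtey tlc iwpl kse
Hunk 5: at line 2 remove [ltk] add [est,hxqcu] -> 14 lines: igmgy fmr kyxz est hxqcu vzuva res vqgv vnxzg quoqq vqtey tlc iwpl kse
Final line count: 14

Answer: 14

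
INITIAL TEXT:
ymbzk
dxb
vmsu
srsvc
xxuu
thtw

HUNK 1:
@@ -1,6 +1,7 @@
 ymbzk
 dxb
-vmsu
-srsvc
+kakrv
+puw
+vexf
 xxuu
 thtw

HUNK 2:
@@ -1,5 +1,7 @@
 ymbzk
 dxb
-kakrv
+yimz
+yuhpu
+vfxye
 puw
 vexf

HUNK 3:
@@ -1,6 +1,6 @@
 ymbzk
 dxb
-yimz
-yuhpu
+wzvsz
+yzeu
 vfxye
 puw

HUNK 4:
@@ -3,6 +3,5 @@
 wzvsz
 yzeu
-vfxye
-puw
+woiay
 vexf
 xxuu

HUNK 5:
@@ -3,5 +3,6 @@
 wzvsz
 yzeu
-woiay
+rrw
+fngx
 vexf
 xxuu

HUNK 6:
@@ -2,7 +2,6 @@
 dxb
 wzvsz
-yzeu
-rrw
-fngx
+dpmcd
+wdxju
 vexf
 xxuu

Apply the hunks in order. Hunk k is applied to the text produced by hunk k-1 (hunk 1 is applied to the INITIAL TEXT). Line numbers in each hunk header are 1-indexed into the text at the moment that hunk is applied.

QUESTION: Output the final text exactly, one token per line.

Hunk 1: at line 1 remove [vmsu,srsvc] add [kakrv,puw,vexf] -> 7 lines: ymbzk dxb kakrv puw vexf xxuu thtw
Hunk 2: at line 1 remove [kakrv] add [yimz,yuhpu,vfxye] -> 9 lines: ymbzk dxb yimz yuhpu vfxye puw vexf xxuu thtw
Hunk 3: at line 1 remove [yimz,yuhpu] add [wzvsz,yzeu] -> 9 lines: ymbzk dxb wzvsz yzeu vfxye puw vexf xxuu thtw
Hunk 4: at line 3 remove [vfxye,puw] add [woiay] -> 8 lines: ymbzk dxb wzvsz yzeu woiay vexf xxuu thtw
Hunk 5: at line 3 remove [woiay] add [rrw,fngx] -> 9 lines: ymbzk dxb wzvsz yzeu rrw fngx vexf xxuu thtw
Hunk 6: at line 2 remove [yzeu,rrw,fngx] add [dpmcd,wdxju] -> 8 lines: ymbzk dxb wzvsz dpmcd wdxju vexf xxuu thtw

Answer: ymbzk
dxb
wzvsz
dpmcd
wdxju
vexf
xxuu
thtw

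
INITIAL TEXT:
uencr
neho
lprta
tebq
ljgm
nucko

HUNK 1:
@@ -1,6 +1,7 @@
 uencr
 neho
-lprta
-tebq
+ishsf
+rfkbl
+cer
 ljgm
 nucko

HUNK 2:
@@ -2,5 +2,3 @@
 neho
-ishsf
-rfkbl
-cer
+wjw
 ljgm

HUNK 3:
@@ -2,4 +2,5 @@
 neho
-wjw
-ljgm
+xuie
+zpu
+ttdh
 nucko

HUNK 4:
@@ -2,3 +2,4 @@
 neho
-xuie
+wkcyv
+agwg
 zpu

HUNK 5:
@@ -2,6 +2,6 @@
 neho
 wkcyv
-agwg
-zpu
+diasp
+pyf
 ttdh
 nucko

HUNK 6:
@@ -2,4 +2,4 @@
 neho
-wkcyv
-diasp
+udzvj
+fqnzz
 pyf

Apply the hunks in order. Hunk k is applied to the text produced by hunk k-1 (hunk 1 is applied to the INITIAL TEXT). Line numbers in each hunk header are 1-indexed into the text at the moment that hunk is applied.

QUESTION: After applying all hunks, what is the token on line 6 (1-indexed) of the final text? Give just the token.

Hunk 1: at line 1 remove [lprta,tebq] add [ishsf,rfkbl,cer] -> 7 lines: uencr neho ishsf rfkbl cer ljgm nucko
Hunk 2: at line 2 remove [ishsf,rfkbl,cer] add [wjw] -> 5 lines: uencr neho wjw ljgm nucko
Hunk 3: at line 2 remove [wjw,ljgm] add [xuie,zpu,ttdh] -> 6 lines: uencr neho xuie zpu ttdh nucko
Hunk 4: at line 2 remove [xuie] add [wkcyv,agwg] -> 7 lines: uencr neho wkcyv agwg zpu ttdh nucko
Hunk 5: at line 2 remove [agwg,zpu] add [diasp,pyf] -> 7 lines: uencr neho wkcyv diasp pyf ttdh nucko
Hunk 6: at line 2 remove [wkcyv,diasp] add [udzvj,fqnzz] -> 7 lines: uencr neho udzvj fqnzz pyf ttdh nucko
Final line 6: ttdh

Answer: ttdh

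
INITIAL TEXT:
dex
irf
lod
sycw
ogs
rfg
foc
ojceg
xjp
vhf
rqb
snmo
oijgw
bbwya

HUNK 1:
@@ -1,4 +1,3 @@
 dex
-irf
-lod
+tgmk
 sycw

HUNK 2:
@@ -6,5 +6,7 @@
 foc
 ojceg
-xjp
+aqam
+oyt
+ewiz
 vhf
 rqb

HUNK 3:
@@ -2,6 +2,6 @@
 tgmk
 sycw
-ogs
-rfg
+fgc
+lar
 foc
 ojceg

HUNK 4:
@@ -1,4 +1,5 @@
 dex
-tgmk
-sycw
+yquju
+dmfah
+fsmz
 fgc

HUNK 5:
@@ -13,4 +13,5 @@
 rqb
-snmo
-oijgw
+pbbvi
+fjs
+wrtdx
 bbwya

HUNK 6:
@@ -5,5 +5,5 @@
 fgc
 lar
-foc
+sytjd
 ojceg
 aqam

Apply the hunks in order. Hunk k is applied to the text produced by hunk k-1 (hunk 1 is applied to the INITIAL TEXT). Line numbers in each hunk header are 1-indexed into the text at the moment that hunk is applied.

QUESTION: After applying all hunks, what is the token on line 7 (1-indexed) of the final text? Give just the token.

Hunk 1: at line 1 remove [irf,lod] add [tgmk] -> 13 lines: dex tgmk sycw ogs rfg foc ojceg xjp vhf rqb snmo oijgw bbwya
Hunk 2: at line 6 remove [xjp] add [aqam,oyt,ewiz] -> 15 lines: dex tgmk sycw ogs rfg foc ojceg aqam oyt ewiz vhf rqb snmo oijgw bbwya
Hunk 3: at line 2 remove [ogs,rfg] add [fgc,lar] -> 15 lines: dex tgmk sycw fgc lar foc ojceg aqam oyt ewiz vhf rqb snmo oijgw bbwya
Hunk 4: at line 1 remove [tgmk,sycw] add [yquju,dmfah,fsmz] -> 16 lines: dex yquju dmfah fsmz fgc lar foc ojceg aqam oyt ewiz vhf rqb snmo oijgw bbwya
Hunk 5: at line 13 remove [snmo,oijgw] add [pbbvi,fjs,wrtdx] -> 17 lines: dex yquju dmfah fsmz fgc lar foc ojceg aqam oyt ewiz vhf rqb pbbvi fjs wrtdx bbwya
Hunk 6: at line 5 remove [foc] add [sytjd] -> 17 lines: dex yquju dmfah fsmz fgc lar sytjd ojceg aqam oyt ewiz vhf rqb pbbvi fjs wrtdx bbwya
Final line 7: sytjd

Answer: sytjd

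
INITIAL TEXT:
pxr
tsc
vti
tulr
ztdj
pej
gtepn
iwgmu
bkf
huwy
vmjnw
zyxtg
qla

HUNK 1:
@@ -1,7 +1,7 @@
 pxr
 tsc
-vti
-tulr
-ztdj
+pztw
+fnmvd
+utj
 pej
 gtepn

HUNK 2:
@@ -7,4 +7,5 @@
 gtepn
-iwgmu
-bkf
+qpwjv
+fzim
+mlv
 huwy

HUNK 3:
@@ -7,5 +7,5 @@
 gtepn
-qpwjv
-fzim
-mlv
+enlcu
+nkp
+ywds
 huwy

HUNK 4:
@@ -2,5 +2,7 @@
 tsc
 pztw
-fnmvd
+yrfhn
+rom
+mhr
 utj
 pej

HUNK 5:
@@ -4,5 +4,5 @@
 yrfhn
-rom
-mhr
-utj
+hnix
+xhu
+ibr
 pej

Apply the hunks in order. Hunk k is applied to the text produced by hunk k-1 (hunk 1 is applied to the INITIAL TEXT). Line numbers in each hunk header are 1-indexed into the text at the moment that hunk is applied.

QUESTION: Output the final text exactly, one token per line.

Answer: pxr
tsc
pztw
yrfhn
hnix
xhu
ibr
pej
gtepn
enlcu
nkp
ywds
huwy
vmjnw
zyxtg
qla

Derivation:
Hunk 1: at line 1 remove [vti,tulr,ztdj] add [pztw,fnmvd,utj] -> 13 lines: pxr tsc pztw fnmvd utj pej gtepn iwgmu bkf huwy vmjnw zyxtg qla
Hunk 2: at line 7 remove [iwgmu,bkf] add [qpwjv,fzim,mlv] -> 14 lines: pxr tsc pztw fnmvd utj pej gtepn qpwjv fzim mlv huwy vmjnw zyxtg qla
Hunk 3: at line 7 remove [qpwjv,fzim,mlv] add [enlcu,nkp,ywds] -> 14 lines: pxr tsc pztw fnmvd utj pej gtepn enlcu nkp ywds huwy vmjnw zyxtg qla
Hunk 4: at line 2 remove [fnmvd] add [yrfhn,rom,mhr] -> 16 lines: pxr tsc pztw yrfhn rom mhr utj pej gtepn enlcu nkp ywds huwy vmjnw zyxtg qla
Hunk 5: at line 4 remove [rom,mhr,utj] add [hnix,xhu,ibr] -> 16 lines: pxr tsc pztw yrfhn hnix xhu ibr pej gtepn enlcu nkp ywds huwy vmjnw zyxtg qla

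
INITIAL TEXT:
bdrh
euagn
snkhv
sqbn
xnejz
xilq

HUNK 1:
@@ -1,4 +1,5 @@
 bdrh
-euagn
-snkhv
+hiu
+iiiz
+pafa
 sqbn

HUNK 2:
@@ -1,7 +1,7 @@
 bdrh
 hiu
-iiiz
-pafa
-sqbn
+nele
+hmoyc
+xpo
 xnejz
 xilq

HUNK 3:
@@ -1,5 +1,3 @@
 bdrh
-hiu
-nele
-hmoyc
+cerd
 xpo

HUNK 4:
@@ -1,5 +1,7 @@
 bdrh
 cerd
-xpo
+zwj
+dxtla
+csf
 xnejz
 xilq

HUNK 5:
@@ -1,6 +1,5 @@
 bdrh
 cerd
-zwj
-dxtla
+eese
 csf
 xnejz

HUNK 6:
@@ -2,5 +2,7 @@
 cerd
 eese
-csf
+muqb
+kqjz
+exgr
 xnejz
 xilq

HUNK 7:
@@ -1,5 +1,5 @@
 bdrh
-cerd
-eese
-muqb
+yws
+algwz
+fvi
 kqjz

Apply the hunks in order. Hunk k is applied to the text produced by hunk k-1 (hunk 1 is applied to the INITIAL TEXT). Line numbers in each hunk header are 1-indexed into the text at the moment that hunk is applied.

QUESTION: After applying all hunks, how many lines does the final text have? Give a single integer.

Answer: 8

Derivation:
Hunk 1: at line 1 remove [euagn,snkhv] add [hiu,iiiz,pafa] -> 7 lines: bdrh hiu iiiz pafa sqbn xnejz xilq
Hunk 2: at line 1 remove [iiiz,pafa,sqbn] add [nele,hmoyc,xpo] -> 7 lines: bdrh hiu nele hmoyc xpo xnejz xilq
Hunk 3: at line 1 remove [hiu,nele,hmoyc] add [cerd] -> 5 lines: bdrh cerd xpo xnejz xilq
Hunk 4: at line 1 remove [xpo] add [zwj,dxtla,csf] -> 7 lines: bdrh cerd zwj dxtla csf xnejz xilq
Hunk 5: at line 1 remove [zwj,dxtla] add [eese] -> 6 lines: bdrh cerd eese csf xnejz xilq
Hunk 6: at line 2 remove [csf] add [muqb,kqjz,exgr] -> 8 lines: bdrh cerd eese muqb kqjz exgr xnejz xilq
Hunk 7: at line 1 remove [cerd,eese,muqb] add [yws,algwz,fvi] -> 8 lines: bdrh yws algwz fvi kqjz exgr xnejz xilq
Final line count: 8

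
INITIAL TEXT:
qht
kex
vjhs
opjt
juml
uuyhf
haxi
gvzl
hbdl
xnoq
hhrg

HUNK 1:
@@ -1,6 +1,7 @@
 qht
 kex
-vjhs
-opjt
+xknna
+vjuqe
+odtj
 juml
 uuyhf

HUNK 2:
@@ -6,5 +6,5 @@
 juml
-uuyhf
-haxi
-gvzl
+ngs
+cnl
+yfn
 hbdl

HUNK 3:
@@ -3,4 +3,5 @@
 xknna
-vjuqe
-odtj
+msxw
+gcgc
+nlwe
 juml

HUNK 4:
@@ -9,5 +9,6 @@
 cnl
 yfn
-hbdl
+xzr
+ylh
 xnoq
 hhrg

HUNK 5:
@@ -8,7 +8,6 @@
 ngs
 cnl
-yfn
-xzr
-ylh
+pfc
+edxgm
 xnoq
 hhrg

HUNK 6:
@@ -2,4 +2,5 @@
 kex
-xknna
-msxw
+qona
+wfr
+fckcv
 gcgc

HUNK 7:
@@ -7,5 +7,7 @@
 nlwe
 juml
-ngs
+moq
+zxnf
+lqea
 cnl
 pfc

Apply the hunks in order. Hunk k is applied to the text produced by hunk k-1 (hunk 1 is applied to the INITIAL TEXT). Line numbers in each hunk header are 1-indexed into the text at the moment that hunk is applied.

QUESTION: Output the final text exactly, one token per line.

Answer: qht
kex
qona
wfr
fckcv
gcgc
nlwe
juml
moq
zxnf
lqea
cnl
pfc
edxgm
xnoq
hhrg

Derivation:
Hunk 1: at line 1 remove [vjhs,opjt] add [xknna,vjuqe,odtj] -> 12 lines: qht kex xknna vjuqe odtj juml uuyhf haxi gvzl hbdl xnoq hhrg
Hunk 2: at line 6 remove [uuyhf,haxi,gvzl] add [ngs,cnl,yfn] -> 12 lines: qht kex xknna vjuqe odtj juml ngs cnl yfn hbdl xnoq hhrg
Hunk 3: at line 3 remove [vjuqe,odtj] add [msxw,gcgc,nlwe] -> 13 lines: qht kex xknna msxw gcgc nlwe juml ngs cnl yfn hbdl xnoq hhrg
Hunk 4: at line 9 remove [hbdl] add [xzr,ylh] -> 14 lines: qht kex xknna msxw gcgc nlwe juml ngs cnl yfn xzr ylh xnoq hhrg
Hunk 5: at line 8 remove [yfn,xzr,ylh] add [pfc,edxgm] -> 13 lines: qht kex xknna msxw gcgc nlwe juml ngs cnl pfc edxgm xnoq hhrg
Hunk 6: at line 2 remove [xknna,msxw] add [qona,wfr,fckcv] -> 14 lines: qht kex qona wfr fckcv gcgc nlwe juml ngs cnl pfc edxgm xnoq hhrg
Hunk 7: at line 7 remove [ngs] add [moq,zxnf,lqea] -> 16 lines: qht kex qona wfr fckcv gcgc nlwe juml moq zxnf lqea cnl pfc edxgm xnoq hhrg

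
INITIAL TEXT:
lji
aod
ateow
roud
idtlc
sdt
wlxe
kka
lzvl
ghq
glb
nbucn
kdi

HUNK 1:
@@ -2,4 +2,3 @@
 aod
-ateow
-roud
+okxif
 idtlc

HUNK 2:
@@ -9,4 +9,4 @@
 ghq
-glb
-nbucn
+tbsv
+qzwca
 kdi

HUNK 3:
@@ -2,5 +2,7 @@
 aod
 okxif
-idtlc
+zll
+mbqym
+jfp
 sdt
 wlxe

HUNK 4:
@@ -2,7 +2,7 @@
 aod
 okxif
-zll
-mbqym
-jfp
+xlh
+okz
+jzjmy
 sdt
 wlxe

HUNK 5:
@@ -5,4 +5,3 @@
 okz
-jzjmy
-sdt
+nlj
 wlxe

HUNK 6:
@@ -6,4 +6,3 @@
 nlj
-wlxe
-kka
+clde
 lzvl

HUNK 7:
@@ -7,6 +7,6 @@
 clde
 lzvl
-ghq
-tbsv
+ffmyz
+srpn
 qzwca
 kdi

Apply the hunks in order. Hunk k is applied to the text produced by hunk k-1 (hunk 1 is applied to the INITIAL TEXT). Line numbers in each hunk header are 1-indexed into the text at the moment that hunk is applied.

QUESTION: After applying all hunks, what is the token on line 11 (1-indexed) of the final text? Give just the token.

Answer: qzwca

Derivation:
Hunk 1: at line 2 remove [ateow,roud] add [okxif] -> 12 lines: lji aod okxif idtlc sdt wlxe kka lzvl ghq glb nbucn kdi
Hunk 2: at line 9 remove [glb,nbucn] add [tbsv,qzwca] -> 12 lines: lji aod okxif idtlc sdt wlxe kka lzvl ghq tbsv qzwca kdi
Hunk 3: at line 2 remove [idtlc] add [zll,mbqym,jfp] -> 14 lines: lji aod okxif zll mbqym jfp sdt wlxe kka lzvl ghq tbsv qzwca kdi
Hunk 4: at line 2 remove [zll,mbqym,jfp] add [xlh,okz,jzjmy] -> 14 lines: lji aod okxif xlh okz jzjmy sdt wlxe kka lzvl ghq tbsv qzwca kdi
Hunk 5: at line 5 remove [jzjmy,sdt] add [nlj] -> 13 lines: lji aod okxif xlh okz nlj wlxe kka lzvl ghq tbsv qzwca kdi
Hunk 6: at line 6 remove [wlxe,kka] add [clde] -> 12 lines: lji aod okxif xlh okz nlj clde lzvl ghq tbsv qzwca kdi
Hunk 7: at line 7 remove [ghq,tbsv] add [ffmyz,srpn] -> 12 lines: lji aod okxif xlh okz nlj clde lzvl ffmyz srpn qzwca kdi
Final line 11: qzwca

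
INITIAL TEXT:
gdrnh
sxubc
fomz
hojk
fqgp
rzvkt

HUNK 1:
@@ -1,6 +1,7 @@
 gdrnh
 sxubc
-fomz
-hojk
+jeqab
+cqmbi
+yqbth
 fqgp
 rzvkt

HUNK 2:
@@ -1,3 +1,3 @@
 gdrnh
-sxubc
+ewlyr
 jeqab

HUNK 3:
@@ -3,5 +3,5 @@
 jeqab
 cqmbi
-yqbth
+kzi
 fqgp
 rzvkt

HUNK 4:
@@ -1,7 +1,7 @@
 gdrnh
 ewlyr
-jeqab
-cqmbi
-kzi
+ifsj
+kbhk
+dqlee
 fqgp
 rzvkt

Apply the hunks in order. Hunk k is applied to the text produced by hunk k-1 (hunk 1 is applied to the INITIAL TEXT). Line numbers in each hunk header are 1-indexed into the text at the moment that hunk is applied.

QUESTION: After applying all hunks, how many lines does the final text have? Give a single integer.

Answer: 7

Derivation:
Hunk 1: at line 1 remove [fomz,hojk] add [jeqab,cqmbi,yqbth] -> 7 lines: gdrnh sxubc jeqab cqmbi yqbth fqgp rzvkt
Hunk 2: at line 1 remove [sxubc] add [ewlyr] -> 7 lines: gdrnh ewlyr jeqab cqmbi yqbth fqgp rzvkt
Hunk 3: at line 3 remove [yqbth] add [kzi] -> 7 lines: gdrnh ewlyr jeqab cqmbi kzi fqgp rzvkt
Hunk 4: at line 1 remove [jeqab,cqmbi,kzi] add [ifsj,kbhk,dqlee] -> 7 lines: gdrnh ewlyr ifsj kbhk dqlee fqgp rzvkt
Final line count: 7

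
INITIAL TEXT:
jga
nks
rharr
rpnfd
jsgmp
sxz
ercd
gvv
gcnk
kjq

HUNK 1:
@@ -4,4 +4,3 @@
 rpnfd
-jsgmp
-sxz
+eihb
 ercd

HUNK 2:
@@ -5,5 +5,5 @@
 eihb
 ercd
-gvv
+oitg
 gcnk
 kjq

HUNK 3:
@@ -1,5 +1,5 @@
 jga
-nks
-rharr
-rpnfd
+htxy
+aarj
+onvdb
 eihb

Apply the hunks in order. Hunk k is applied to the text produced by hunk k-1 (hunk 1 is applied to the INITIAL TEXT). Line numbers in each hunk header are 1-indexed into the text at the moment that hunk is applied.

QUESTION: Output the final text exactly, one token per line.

Hunk 1: at line 4 remove [jsgmp,sxz] add [eihb] -> 9 lines: jga nks rharr rpnfd eihb ercd gvv gcnk kjq
Hunk 2: at line 5 remove [gvv] add [oitg] -> 9 lines: jga nks rharr rpnfd eihb ercd oitg gcnk kjq
Hunk 3: at line 1 remove [nks,rharr,rpnfd] add [htxy,aarj,onvdb] -> 9 lines: jga htxy aarj onvdb eihb ercd oitg gcnk kjq

Answer: jga
htxy
aarj
onvdb
eihb
ercd
oitg
gcnk
kjq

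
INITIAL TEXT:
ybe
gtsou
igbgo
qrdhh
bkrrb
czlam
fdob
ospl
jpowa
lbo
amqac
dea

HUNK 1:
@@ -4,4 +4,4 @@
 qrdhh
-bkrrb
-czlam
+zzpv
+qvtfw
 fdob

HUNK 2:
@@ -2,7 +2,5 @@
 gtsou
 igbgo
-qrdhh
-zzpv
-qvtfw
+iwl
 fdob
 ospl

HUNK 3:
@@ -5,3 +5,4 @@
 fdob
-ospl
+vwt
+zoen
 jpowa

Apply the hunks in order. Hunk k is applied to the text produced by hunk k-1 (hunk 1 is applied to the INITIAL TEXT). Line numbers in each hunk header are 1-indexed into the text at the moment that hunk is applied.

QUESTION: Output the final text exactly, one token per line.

Hunk 1: at line 4 remove [bkrrb,czlam] add [zzpv,qvtfw] -> 12 lines: ybe gtsou igbgo qrdhh zzpv qvtfw fdob ospl jpowa lbo amqac dea
Hunk 2: at line 2 remove [qrdhh,zzpv,qvtfw] add [iwl] -> 10 lines: ybe gtsou igbgo iwl fdob ospl jpowa lbo amqac dea
Hunk 3: at line 5 remove [ospl] add [vwt,zoen] -> 11 lines: ybe gtsou igbgo iwl fdob vwt zoen jpowa lbo amqac dea

Answer: ybe
gtsou
igbgo
iwl
fdob
vwt
zoen
jpowa
lbo
amqac
dea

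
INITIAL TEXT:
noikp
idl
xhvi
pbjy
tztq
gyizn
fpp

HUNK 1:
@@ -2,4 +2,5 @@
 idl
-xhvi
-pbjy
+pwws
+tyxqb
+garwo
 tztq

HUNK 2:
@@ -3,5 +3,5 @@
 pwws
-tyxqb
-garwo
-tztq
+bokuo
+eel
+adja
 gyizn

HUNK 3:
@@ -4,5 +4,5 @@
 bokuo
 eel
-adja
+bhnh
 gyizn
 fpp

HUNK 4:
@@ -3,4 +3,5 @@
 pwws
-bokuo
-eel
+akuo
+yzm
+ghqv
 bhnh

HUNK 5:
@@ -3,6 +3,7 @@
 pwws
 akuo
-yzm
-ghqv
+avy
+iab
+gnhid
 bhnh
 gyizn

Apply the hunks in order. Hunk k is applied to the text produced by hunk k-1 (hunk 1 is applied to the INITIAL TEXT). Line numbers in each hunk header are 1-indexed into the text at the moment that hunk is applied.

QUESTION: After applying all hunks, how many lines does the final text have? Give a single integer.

Hunk 1: at line 2 remove [xhvi,pbjy] add [pwws,tyxqb,garwo] -> 8 lines: noikp idl pwws tyxqb garwo tztq gyizn fpp
Hunk 2: at line 3 remove [tyxqb,garwo,tztq] add [bokuo,eel,adja] -> 8 lines: noikp idl pwws bokuo eel adja gyizn fpp
Hunk 3: at line 4 remove [adja] add [bhnh] -> 8 lines: noikp idl pwws bokuo eel bhnh gyizn fpp
Hunk 4: at line 3 remove [bokuo,eel] add [akuo,yzm,ghqv] -> 9 lines: noikp idl pwws akuo yzm ghqv bhnh gyizn fpp
Hunk 5: at line 3 remove [yzm,ghqv] add [avy,iab,gnhid] -> 10 lines: noikp idl pwws akuo avy iab gnhid bhnh gyizn fpp
Final line count: 10

Answer: 10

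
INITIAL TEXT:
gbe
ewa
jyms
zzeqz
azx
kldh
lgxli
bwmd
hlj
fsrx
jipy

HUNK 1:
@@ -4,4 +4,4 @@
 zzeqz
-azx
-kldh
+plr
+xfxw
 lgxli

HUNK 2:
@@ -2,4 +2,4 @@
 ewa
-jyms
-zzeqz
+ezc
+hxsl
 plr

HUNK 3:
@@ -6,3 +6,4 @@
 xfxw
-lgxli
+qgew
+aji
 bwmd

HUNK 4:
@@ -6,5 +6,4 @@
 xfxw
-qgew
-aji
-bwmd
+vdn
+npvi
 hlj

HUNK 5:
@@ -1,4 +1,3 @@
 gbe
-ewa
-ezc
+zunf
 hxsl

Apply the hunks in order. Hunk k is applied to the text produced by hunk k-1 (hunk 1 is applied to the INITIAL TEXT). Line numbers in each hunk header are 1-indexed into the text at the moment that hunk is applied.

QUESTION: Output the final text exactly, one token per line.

Answer: gbe
zunf
hxsl
plr
xfxw
vdn
npvi
hlj
fsrx
jipy

Derivation:
Hunk 1: at line 4 remove [azx,kldh] add [plr,xfxw] -> 11 lines: gbe ewa jyms zzeqz plr xfxw lgxli bwmd hlj fsrx jipy
Hunk 2: at line 2 remove [jyms,zzeqz] add [ezc,hxsl] -> 11 lines: gbe ewa ezc hxsl plr xfxw lgxli bwmd hlj fsrx jipy
Hunk 3: at line 6 remove [lgxli] add [qgew,aji] -> 12 lines: gbe ewa ezc hxsl plr xfxw qgew aji bwmd hlj fsrx jipy
Hunk 4: at line 6 remove [qgew,aji,bwmd] add [vdn,npvi] -> 11 lines: gbe ewa ezc hxsl plr xfxw vdn npvi hlj fsrx jipy
Hunk 5: at line 1 remove [ewa,ezc] add [zunf] -> 10 lines: gbe zunf hxsl plr xfxw vdn npvi hlj fsrx jipy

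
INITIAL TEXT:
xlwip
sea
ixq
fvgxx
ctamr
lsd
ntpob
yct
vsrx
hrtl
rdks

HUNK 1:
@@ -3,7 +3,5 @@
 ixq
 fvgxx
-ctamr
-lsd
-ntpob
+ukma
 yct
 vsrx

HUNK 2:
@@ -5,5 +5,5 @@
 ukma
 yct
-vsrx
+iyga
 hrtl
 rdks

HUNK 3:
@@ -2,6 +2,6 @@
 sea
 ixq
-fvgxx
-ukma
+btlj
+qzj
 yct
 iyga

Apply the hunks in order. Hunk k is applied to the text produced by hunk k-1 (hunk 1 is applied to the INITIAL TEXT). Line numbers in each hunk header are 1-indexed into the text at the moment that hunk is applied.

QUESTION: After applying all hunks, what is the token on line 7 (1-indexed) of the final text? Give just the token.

Answer: iyga

Derivation:
Hunk 1: at line 3 remove [ctamr,lsd,ntpob] add [ukma] -> 9 lines: xlwip sea ixq fvgxx ukma yct vsrx hrtl rdks
Hunk 2: at line 5 remove [vsrx] add [iyga] -> 9 lines: xlwip sea ixq fvgxx ukma yct iyga hrtl rdks
Hunk 3: at line 2 remove [fvgxx,ukma] add [btlj,qzj] -> 9 lines: xlwip sea ixq btlj qzj yct iyga hrtl rdks
Final line 7: iyga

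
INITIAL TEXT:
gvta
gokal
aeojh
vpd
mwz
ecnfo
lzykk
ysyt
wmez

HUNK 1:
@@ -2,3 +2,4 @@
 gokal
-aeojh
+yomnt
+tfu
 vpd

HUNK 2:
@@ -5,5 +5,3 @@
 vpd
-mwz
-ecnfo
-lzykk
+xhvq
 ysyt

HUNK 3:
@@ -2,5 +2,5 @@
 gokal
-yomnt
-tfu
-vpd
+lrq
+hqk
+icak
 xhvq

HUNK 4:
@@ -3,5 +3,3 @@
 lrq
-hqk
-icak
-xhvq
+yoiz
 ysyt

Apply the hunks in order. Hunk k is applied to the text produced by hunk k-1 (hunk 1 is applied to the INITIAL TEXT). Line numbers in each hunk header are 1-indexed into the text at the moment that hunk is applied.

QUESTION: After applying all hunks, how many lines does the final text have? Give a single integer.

Answer: 6

Derivation:
Hunk 1: at line 2 remove [aeojh] add [yomnt,tfu] -> 10 lines: gvta gokal yomnt tfu vpd mwz ecnfo lzykk ysyt wmez
Hunk 2: at line 5 remove [mwz,ecnfo,lzykk] add [xhvq] -> 8 lines: gvta gokal yomnt tfu vpd xhvq ysyt wmez
Hunk 3: at line 2 remove [yomnt,tfu,vpd] add [lrq,hqk,icak] -> 8 lines: gvta gokal lrq hqk icak xhvq ysyt wmez
Hunk 4: at line 3 remove [hqk,icak,xhvq] add [yoiz] -> 6 lines: gvta gokal lrq yoiz ysyt wmez
Final line count: 6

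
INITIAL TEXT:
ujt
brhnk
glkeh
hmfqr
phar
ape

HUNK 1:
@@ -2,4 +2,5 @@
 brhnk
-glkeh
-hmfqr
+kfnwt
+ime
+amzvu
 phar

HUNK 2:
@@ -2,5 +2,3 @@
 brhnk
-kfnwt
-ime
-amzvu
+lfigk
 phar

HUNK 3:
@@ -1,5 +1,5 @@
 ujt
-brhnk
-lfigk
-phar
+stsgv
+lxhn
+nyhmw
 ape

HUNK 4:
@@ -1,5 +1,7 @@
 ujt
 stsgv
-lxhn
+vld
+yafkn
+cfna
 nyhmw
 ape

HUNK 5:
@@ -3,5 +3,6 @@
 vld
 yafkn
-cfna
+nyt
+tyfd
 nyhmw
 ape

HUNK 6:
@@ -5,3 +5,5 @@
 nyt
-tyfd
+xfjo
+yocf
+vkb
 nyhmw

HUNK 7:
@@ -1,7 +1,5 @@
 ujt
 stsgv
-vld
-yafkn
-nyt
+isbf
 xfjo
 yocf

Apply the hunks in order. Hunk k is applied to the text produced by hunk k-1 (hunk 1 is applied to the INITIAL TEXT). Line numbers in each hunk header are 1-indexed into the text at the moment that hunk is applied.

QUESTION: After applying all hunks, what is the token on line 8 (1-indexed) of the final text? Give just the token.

Hunk 1: at line 2 remove [glkeh,hmfqr] add [kfnwt,ime,amzvu] -> 7 lines: ujt brhnk kfnwt ime amzvu phar ape
Hunk 2: at line 2 remove [kfnwt,ime,amzvu] add [lfigk] -> 5 lines: ujt brhnk lfigk phar ape
Hunk 3: at line 1 remove [brhnk,lfigk,phar] add [stsgv,lxhn,nyhmw] -> 5 lines: ujt stsgv lxhn nyhmw ape
Hunk 4: at line 1 remove [lxhn] add [vld,yafkn,cfna] -> 7 lines: ujt stsgv vld yafkn cfna nyhmw ape
Hunk 5: at line 3 remove [cfna] add [nyt,tyfd] -> 8 lines: ujt stsgv vld yafkn nyt tyfd nyhmw ape
Hunk 6: at line 5 remove [tyfd] add [xfjo,yocf,vkb] -> 10 lines: ujt stsgv vld yafkn nyt xfjo yocf vkb nyhmw ape
Hunk 7: at line 1 remove [vld,yafkn,nyt] add [isbf] -> 8 lines: ujt stsgv isbf xfjo yocf vkb nyhmw ape
Final line 8: ape

Answer: ape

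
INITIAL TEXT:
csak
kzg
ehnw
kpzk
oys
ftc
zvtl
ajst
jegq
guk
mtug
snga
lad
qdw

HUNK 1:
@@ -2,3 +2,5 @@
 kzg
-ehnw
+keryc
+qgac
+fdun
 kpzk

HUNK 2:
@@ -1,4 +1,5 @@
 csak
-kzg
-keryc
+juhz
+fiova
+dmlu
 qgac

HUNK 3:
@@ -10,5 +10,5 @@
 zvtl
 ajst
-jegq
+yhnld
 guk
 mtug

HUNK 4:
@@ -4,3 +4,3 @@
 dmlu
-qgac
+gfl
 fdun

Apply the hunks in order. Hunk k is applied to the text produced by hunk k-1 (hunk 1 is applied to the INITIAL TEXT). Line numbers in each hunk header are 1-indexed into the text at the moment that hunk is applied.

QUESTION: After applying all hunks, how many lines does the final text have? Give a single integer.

Answer: 17

Derivation:
Hunk 1: at line 2 remove [ehnw] add [keryc,qgac,fdun] -> 16 lines: csak kzg keryc qgac fdun kpzk oys ftc zvtl ajst jegq guk mtug snga lad qdw
Hunk 2: at line 1 remove [kzg,keryc] add [juhz,fiova,dmlu] -> 17 lines: csak juhz fiova dmlu qgac fdun kpzk oys ftc zvtl ajst jegq guk mtug snga lad qdw
Hunk 3: at line 10 remove [jegq] add [yhnld] -> 17 lines: csak juhz fiova dmlu qgac fdun kpzk oys ftc zvtl ajst yhnld guk mtug snga lad qdw
Hunk 4: at line 4 remove [qgac] add [gfl] -> 17 lines: csak juhz fiova dmlu gfl fdun kpzk oys ftc zvtl ajst yhnld guk mtug snga lad qdw
Final line count: 17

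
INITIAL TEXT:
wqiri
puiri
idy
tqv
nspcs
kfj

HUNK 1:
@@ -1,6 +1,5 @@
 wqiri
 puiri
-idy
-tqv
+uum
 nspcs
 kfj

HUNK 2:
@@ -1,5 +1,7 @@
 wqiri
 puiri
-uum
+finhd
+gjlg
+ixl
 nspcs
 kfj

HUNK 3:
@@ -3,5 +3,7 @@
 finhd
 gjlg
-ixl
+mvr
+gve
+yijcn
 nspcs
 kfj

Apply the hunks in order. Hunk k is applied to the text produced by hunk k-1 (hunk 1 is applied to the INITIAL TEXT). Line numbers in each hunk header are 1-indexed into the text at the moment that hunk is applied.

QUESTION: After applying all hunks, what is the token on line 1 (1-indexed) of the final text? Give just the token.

Answer: wqiri

Derivation:
Hunk 1: at line 1 remove [idy,tqv] add [uum] -> 5 lines: wqiri puiri uum nspcs kfj
Hunk 2: at line 1 remove [uum] add [finhd,gjlg,ixl] -> 7 lines: wqiri puiri finhd gjlg ixl nspcs kfj
Hunk 3: at line 3 remove [ixl] add [mvr,gve,yijcn] -> 9 lines: wqiri puiri finhd gjlg mvr gve yijcn nspcs kfj
Final line 1: wqiri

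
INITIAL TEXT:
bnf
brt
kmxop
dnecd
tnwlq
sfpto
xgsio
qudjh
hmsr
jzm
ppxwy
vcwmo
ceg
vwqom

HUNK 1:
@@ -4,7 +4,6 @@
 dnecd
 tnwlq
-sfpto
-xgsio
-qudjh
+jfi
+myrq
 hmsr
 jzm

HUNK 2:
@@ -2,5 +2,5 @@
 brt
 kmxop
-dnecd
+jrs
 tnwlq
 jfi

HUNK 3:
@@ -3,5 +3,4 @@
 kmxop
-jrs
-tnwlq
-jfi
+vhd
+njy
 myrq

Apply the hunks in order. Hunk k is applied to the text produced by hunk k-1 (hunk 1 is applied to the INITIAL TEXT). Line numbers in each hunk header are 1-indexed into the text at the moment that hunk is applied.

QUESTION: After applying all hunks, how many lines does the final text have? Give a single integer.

Hunk 1: at line 4 remove [sfpto,xgsio,qudjh] add [jfi,myrq] -> 13 lines: bnf brt kmxop dnecd tnwlq jfi myrq hmsr jzm ppxwy vcwmo ceg vwqom
Hunk 2: at line 2 remove [dnecd] add [jrs] -> 13 lines: bnf brt kmxop jrs tnwlq jfi myrq hmsr jzm ppxwy vcwmo ceg vwqom
Hunk 3: at line 3 remove [jrs,tnwlq,jfi] add [vhd,njy] -> 12 lines: bnf brt kmxop vhd njy myrq hmsr jzm ppxwy vcwmo ceg vwqom
Final line count: 12

Answer: 12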